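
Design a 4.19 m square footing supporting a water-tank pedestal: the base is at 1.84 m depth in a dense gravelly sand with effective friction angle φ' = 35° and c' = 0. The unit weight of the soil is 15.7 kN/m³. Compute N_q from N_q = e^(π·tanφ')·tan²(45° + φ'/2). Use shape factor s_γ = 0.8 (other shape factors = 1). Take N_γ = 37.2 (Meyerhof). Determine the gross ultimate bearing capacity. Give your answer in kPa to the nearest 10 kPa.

q_ult ≈ 1940 kPa

tan35° = 0.7002, so N_q = e^(π×0.7002)·tan²(62.5°) = 9.023 × 3.69 = 33.3.
Effective surcharge at the founding depth q = γ·D_f = 15.7 × 1.84 = 28.888 kPa.
q_ult = q·N_q + 0.5·γ·B·N_γ·s_γ
     = 28.888 × 33.296 + 0.5 × 15.7 × 4.19 × 37.2 × 0.8
     = 961.86 + 978.85 = 1940.7 kPa.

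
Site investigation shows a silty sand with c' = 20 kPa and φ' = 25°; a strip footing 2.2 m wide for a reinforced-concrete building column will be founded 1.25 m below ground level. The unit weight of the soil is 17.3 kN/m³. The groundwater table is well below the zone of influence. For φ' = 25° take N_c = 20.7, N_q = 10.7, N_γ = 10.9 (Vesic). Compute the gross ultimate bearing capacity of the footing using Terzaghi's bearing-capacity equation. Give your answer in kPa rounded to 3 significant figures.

q_ult ≈ 853 kPa

q = γ·D_f = 17.3 × 1.25 = 21.625 kPa.
c·N_c = 20 × 20.7 = 414 kPa
q·N_q = 21.625 × 10.7 = 231.39 kPa
0.5·γ·B·N_γ = 0.5 × 17.3 × 2.2 × 10.9 = 207.43 kPa
q_ult = 414 + 231.39 + 207.43 = 852.81 kPa.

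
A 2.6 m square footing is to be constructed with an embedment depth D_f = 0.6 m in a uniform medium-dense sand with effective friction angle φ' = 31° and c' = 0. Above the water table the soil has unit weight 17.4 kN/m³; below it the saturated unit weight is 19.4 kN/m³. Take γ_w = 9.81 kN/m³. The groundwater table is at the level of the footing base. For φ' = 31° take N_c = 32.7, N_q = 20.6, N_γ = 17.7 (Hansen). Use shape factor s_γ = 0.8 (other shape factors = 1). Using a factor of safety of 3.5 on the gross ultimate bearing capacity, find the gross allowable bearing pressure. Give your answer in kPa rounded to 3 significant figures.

q = γ·D_f = 17.4 × 0.6 = 10.44 kPa.
For the ½γBN_γ term take γ' = 19.4 − 9.81 = 9.59 kN/m³ (soil below base is submerged).
q·N_q = 10.44 × 20.6 = 215.06 kPa
0.5·γ·B·N_γ·s_γ = 0.5 × 9.59 × 2.6 × 17.7 × 0.8 = 176.53 kPa
q_ult = 215.06 + 176.53 = 391.6 kPa.
q_all = 391.6 / 3.5 = 111.88 kPa.

q_all ≈ 112 kPa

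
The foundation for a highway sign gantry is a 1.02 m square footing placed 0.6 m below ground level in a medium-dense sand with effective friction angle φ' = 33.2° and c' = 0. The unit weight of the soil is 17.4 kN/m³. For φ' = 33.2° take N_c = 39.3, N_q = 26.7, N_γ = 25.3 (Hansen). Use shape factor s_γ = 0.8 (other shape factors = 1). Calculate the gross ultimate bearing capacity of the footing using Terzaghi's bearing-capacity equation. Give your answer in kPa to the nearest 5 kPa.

q_ult ≈ 460 kPa

q = γ·D_f = 17.4 × 0.6 = 10.44 kPa.
q·N_q = 10.44 × 26.7 = 278.75 kPa
0.5·γ·B·N_γ·s_γ = 0.5 × 17.4 × 1.02 × 25.3 × 0.8 = 179.61 kPa
q_ult = 278.75 + 179.61 = 458.36 kPa.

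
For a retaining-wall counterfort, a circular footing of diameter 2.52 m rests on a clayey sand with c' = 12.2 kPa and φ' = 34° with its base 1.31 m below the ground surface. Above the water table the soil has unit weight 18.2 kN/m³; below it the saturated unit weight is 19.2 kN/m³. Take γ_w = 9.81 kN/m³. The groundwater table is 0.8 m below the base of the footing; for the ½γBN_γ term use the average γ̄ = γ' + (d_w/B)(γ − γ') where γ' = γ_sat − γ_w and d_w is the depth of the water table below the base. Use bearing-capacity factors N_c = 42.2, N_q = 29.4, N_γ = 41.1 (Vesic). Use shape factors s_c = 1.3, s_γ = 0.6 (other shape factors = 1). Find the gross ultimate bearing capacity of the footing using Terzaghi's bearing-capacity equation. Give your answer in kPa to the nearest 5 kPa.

Effective surcharge at the founding depth q = γ·D_f = 18.2 × 1.31 = 23.842 kPa.
With d_w = 0.8 m < B, γ̄ = 9.39 + (0.8/2.52) × (18.2 − 9.39) = 12.187 kN/m³.
q_ult = c·N_c·s_c + q·N_q + 0.5·γ·B·N_γ·s_γ
     = 12.2 × 42.2 × 1.3 + 23.842 × 29.4 + 0.5 × 12.187 × 2.52 × 41.1 × 0.6
     = 669.29 + 700.95 + 378.66 = 1748.9 kPa.

q_ult ≈ 1750 kPa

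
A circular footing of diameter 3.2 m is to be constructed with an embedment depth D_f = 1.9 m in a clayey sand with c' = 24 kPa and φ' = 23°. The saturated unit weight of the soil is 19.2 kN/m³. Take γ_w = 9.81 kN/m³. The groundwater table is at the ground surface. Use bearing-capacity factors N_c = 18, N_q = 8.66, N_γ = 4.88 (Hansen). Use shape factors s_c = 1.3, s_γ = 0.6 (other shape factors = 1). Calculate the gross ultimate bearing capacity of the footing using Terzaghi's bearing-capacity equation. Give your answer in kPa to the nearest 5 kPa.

Water table at ground surface, so effective unit weight γ' = 19.2 − 9.81 = 9.39 kN/m³ is used throughout; overburden q = 9.39 × 1.9 = 17.841 kPa; the same γ' applies in the ½γBN_γ term.
Cohesion term c·N_c·s_c = 24 × 18 × 1.3 = 561.6 kPa; surcharge term q·N_q = 17.841 × 8.66 = 154.5 kPa; self-weight term 0.5·γ·B·N_γ·s_γ = 0.5 × 9.39 × 3.2 × 4.88 × 0.6 = 43.99 kPa.
q_ult = 561.6 + 154.5 + 43.99 = 760.09 kPa.

q_ult ≈ 760 kPa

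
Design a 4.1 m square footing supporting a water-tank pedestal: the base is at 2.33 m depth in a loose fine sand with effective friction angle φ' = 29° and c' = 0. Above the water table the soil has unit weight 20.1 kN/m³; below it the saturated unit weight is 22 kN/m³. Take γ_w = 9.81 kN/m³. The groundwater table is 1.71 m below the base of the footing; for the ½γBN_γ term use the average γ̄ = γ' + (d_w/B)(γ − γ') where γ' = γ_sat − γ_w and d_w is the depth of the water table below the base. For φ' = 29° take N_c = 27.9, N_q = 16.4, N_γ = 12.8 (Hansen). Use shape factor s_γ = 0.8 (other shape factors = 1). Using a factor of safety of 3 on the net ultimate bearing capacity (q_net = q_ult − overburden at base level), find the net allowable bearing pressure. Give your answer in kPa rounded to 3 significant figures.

Overburden at base level: q = 20.1 × 2.33 = 46.833 kPa.
The water table is 1.71 m below the base (< B = 4.1 m), so the ½γBN_γ term uses γ̄ = γ' + (d_w/B)(γ − γ') = 12.19 + (1.71/4.1)(20.1 − 12.19) = 15.489 kN/m³.
Surcharge term q·N_q = 46.833 × 16.4 = 768.06 kPa; self-weight term 0.5·γ·B·N_γ·s_γ = 0.5 × 15.489 × 4.1 × 12.8 × 0.8 = 325.15 kPa.
q_ult = 768.06 + 325.15 = 1093.2 kPa.
q_net = 1093.2 − 46.833 = 1046.4 kPa.
q_all(net) = 1046.4 / 3 = 348.79 kPa.

q_all(net) ≈ 349 kPa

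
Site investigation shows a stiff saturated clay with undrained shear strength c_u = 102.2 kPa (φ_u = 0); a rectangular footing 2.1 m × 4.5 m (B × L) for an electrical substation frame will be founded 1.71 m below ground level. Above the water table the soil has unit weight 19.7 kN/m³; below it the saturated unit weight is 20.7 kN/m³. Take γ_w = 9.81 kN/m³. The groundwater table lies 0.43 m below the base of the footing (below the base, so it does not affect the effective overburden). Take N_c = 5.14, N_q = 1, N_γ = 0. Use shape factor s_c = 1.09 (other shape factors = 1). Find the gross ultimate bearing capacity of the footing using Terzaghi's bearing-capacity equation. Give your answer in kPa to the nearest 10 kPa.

q_ult ≈ 610 kPa

q = γ·D_f = 19.7 × 1.71 = 33.687 kPa.
c·N_c·s_c = 102.2 × 5.14 × 1.09 = 572.59 kPa
q·N_q = 33.687 × 1 = 33.687 kPa
q_ult = 572.59 + 33.687 = 606.27 kPa.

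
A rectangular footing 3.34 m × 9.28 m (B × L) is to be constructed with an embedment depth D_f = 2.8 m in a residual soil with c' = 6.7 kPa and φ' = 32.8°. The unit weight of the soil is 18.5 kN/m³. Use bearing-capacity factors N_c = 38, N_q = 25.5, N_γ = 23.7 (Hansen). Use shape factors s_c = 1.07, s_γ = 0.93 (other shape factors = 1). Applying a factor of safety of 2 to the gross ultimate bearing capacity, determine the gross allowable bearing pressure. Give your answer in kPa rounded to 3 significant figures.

Effective surcharge at the founding depth q = γ·D_f = 18.5 × 2.8 = 51.8 kPa.
q_ult = c·N_c·s_c + q·N_q + 0.5·γ·B·N_γ·s_γ
     = 6.7 × 38 × 1.07 + 51.8 × 25.5 + 0.5 × 18.5 × 3.34 × 23.7 × 0.93
     = 272.42 + 1320.9 + 680.96 = 2274.3 kPa.
q_all = q_ult / FS = 2274.3 / 2 = 1137.1 kPa.

q_all ≈ 1140 kPa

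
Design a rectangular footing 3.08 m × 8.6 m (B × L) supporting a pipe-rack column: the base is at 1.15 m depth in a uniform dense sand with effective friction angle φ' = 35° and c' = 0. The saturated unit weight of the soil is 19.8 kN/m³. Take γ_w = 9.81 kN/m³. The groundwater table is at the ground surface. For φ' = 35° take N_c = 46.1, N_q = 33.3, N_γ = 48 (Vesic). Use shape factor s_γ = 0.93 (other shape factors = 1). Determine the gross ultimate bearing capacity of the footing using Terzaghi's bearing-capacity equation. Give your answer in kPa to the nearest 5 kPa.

With the water table at the surface the whole profile is submerged: γ' = 19.8 − 9.81 = 9.99 kN/m³, so q = γ'·D_f = 11.489 kPa; the same γ' applies in the ½γBN_γ term.
q_ult = q·N_q + 0.5·γ·B·N_γ·s_γ
     = 11.489 × 33.3 + 0.5 × 9.99 × 3.08 × 48 × 0.93
     = 382.57 + 686.77 = 1069.3 kPa.

q_ult ≈ 1070 kPa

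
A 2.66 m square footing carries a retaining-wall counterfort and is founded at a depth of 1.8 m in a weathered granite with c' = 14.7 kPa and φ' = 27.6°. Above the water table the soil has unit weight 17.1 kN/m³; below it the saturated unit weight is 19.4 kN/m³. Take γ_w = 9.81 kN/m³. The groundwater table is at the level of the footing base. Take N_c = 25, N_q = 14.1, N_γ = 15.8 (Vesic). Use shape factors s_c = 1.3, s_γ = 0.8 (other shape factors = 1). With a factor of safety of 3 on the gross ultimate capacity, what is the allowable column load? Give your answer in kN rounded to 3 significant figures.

P_all ≈ 2530 kN

Overburden at base level: q = 17.1 × 1.8 = 30.78 kPa.
Below the base the soil is submerged, so the ½γBN_γ term uses γ' = 19.4 − 9.81 = 9.59 kN/m³.
Cohesion term c·N_c·s_c = 14.7 × 25 × 1.3 = 477.75 kPa; surcharge term q·N_q = 30.78 × 14.1 = 434 kPa; self-weight term 0.5·γ·B·N_γ·s_γ = 0.5 × 9.59 × 2.66 × 15.8 × 0.8 = 161.22 kPa.
q_ult = 477.75 + 434 + 161.22 = 1073 kPa.
Gross allowable pressure q_all = 1073 / 3 = 357.66 kPa.
Footing area = 7.0756 m², so allowable column load = 357.66 × 7.0756 = 2530.6 kN.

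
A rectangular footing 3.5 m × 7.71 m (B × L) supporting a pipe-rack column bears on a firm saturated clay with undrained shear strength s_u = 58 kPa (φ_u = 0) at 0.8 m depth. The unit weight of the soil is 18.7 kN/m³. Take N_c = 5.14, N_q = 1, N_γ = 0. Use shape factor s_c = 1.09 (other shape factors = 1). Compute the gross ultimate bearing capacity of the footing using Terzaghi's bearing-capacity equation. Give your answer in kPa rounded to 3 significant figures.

q = γ·D_f = 18.7 × 0.8 = 14.96 kPa.
c·N_c·s_c = 58 × 5.14 × 1.09 = 324.95 kPa
q·N_q = 14.96 × 1 = 14.96 kPa
q_ult = 324.95 + 14.96 = 339.91 kPa.

q_ult ≈ 340 kPa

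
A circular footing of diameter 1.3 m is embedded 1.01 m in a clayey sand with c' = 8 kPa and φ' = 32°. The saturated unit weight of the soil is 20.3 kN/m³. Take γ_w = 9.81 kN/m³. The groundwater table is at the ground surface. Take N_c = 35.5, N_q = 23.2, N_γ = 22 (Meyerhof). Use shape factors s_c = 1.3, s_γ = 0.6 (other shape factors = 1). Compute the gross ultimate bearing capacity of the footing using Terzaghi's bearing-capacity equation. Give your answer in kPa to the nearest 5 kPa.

With the water table at the surface the whole profile is submerged: γ' = 20.3 − 9.81 = 10.49 kN/m³, so q = γ'·D_f = 10.595 kPa; the same γ' applies in the ½γBN_γ term.
q_ult = c·N_c·s_c + q·N_q + 0.5·γ·B·N_γ·s_γ
     = 8 × 35.5 × 1.3 + 10.595 × 23.2 + 0.5 × 10.49 × 1.3 × 22 × 0.6
     = 369.2 + 245.8 + 90.004 = 705.01 kPa.

q_ult ≈ 705 kPa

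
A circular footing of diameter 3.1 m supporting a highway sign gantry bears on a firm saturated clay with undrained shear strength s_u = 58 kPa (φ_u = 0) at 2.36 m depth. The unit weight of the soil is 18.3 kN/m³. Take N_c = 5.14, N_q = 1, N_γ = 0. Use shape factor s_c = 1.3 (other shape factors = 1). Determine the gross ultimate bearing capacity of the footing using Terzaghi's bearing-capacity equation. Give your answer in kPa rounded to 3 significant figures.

q_ult ≈ 431 kPa

Effective surcharge at the founding depth q = γ·D_f = 18.3 × 2.36 = 43.188 kPa.
q_ult = c·N_c·s_c + q·N_q
     = 58 × 5.14 × 1.3 + 43.188 × 1
     = 387.56 + 43.188 = 430.74 kPa.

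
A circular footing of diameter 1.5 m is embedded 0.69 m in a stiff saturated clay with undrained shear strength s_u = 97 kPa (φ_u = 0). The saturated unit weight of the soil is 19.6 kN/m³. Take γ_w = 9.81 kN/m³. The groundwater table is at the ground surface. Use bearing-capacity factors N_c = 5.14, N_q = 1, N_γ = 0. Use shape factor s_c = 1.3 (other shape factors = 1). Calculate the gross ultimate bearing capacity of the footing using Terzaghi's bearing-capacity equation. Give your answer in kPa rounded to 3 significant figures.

q_ult ≈ 655 kPa

Water table at ground surface, so effective unit weight γ' = 19.6 − 9.81 = 9.79 kN/m³ is used throughout; overburden q = 9.79 × 0.69 = 6.7551 kPa.
Cohesion term c·N_c·s_c = 97 × 5.14 × 1.3 = 648.15 kPa; surcharge term q·N_q = 6.7551 × 1 = 6.7551 kPa.
q_ult = 648.15 + 6.7551 = 654.91 kPa.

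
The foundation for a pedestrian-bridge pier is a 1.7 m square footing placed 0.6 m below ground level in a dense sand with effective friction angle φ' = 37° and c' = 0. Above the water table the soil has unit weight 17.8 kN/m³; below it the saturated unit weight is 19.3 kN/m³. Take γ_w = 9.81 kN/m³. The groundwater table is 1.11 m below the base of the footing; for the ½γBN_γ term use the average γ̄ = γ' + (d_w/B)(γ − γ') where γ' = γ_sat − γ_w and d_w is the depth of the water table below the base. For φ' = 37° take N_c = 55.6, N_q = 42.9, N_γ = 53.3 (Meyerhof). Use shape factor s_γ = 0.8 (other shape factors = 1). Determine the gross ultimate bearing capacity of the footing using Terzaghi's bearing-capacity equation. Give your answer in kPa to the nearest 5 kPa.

q_ult ≈ 1000 kPa

Overburden at base level: q = 17.8 × 0.6 = 10.68 kPa.
The water table is 1.11 m below the base (< B = 1.7 m), so the ½γBN_γ term uses γ̄ = γ' + (d_w/B)(γ − γ') = 9.49 + (1.11/1.7)(17.8 − 9.49) = 14.916 kN/m³.
Surcharge term q·N_q = 10.68 × 42.9 = 458.17 kPa; self-weight term 0.5·γ·B·N_γ·s_γ = 0.5 × 14.916 × 1.7 × 53.3 × 0.8 = 540.61 kPa.
q_ult = 458.17 + 540.61 = 998.79 kPa.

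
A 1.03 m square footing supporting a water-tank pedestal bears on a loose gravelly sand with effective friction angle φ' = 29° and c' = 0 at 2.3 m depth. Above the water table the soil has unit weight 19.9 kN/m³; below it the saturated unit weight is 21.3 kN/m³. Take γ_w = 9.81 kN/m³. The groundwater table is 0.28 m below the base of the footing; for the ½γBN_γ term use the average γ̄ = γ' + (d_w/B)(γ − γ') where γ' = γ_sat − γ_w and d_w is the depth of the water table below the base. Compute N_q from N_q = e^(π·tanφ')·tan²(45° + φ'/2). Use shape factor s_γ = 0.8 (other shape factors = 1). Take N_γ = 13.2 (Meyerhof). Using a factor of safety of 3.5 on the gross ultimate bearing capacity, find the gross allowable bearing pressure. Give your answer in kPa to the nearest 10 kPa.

N_q = e^(π·tan29°)·tan²(59.5°) = 16.44.
q = γ·D_f = 19.9 × 2.3 = 45.77 kPa.
γ' = 11.49 kN/m³; averaging over the depth B below the base, γ̄ = γ' + (d_w/B)(γ − γ') = 13.776 kN/m³.
q·N_q = 45.77 × 16.443 = 752.61 kPa
0.5·γ·B·N_γ·s_γ = 0.5 × 13.776 × 1.03 × 13.2 × 0.8 = 74.921 kPa
q_ult = 752.61 + 74.921 = 827.53 kPa.
q_all = 827.53 / 3.5 = 236.44 kPa.

q_all ≈ 240 kPa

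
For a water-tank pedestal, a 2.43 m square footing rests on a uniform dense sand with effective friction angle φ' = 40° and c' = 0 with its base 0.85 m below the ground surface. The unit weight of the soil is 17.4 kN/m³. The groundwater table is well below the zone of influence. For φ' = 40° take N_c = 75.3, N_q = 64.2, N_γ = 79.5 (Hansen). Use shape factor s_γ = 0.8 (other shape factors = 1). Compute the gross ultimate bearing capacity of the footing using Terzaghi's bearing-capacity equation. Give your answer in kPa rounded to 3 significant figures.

Effective surcharge at the founding depth q = γ·D_f = 17.4 × 0.85 = 14.79 kPa.
q_ult = q·N_q + 0.5·γ·B·N_γ·s_γ
     = 14.79 × 64.2 + 0.5 × 17.4 × 2.43 × 79.5 × 0.8
     = 949.52 + 1344.6 = 2294.1 kPa.

q_ult ≈ 2290 kPa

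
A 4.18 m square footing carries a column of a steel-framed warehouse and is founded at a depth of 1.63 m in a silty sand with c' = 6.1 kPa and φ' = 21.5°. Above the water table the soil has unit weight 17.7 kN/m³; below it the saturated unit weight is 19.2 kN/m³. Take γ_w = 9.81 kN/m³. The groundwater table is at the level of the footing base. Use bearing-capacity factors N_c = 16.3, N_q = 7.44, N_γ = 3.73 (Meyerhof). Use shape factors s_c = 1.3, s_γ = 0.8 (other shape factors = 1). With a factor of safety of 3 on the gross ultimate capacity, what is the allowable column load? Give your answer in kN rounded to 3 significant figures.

q = γ·D_f = 17.7 × 1.63 = 28.851 kPa.
For the ½γBN_γ term take γ' = 19.2 − 9.81 = 9.39 kN/m³ (soil below base is submerged).
c·N_c·s_c = 6.1 × 16.3 × 1.3 = 129.26 kPa
q·N_q = 28.851 × 7.44 = 214.65 kPa
0.5·γ·B·N_γ·s_γ = 0.5 × 9.39 × 4.18 × 3.73 × 0.8 = 58.561 kPa
q_ult = 129.26 + 214.65 + 58.561 = 402.47 kPa.
Gross allowable pressure q_all = 402.47 / 3 = 134.16 kPa.
Footing area = 17.4724 m², so allowable column load = 134.16 × 17.4724 = 2344 kN.

P_all ≈ 2340 kN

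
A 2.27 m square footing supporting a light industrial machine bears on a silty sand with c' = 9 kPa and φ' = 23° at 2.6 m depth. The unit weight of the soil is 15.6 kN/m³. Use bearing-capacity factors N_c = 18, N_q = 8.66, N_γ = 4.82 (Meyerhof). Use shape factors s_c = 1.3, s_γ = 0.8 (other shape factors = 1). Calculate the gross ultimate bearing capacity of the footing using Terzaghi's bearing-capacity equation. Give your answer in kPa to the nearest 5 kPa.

Overburden at base level: q = 15.6 × 2.6 = 40.56 kPa.
Cohesion term c·N_c·s_c = 9 × 18 × 1.3 = 210.6 kPa; surcharge term q·N_q = 40.56 × 8.66 = 351.25 kPa; self-weight term 0.5·γ·B·N_γ·s_γ = 0.5 × 15.6 × 2.27 × 4.82 × 0.8 = 68.274 kPa.
q_ult = 210.6 + 351.25 + 68.274 = 630.12 kPa.

q_ult ≈ 630 kPa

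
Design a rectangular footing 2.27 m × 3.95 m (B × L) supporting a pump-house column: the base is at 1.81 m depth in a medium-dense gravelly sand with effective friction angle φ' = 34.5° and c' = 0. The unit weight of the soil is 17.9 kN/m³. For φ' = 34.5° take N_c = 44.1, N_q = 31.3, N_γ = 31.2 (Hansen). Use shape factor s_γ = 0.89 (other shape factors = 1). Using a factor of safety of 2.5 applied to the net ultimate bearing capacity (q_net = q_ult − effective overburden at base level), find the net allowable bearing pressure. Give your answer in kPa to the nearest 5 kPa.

q_all(net) ≈ 620 kPa

Overburden at base level: q = 17.9 × 1.81 = 32.399 kPa.
Surcharge term q·N_q = 32.399 × 31.3 = 1014.1 kPa; self-weight term 0.5·γ·B·N_γ·s_γ = 0.5 × 17.9 × 2.27 × 31.2 × 0.89 = 564.15 kPa.
q_ult = 1014.1 + 564.15 = 1578.2 kPa.
Net ultimate: q_net = 1578.2 − 32.399 = 1545.8 kPa.
q_all(net) = 1545.8 / 2.5 = 618.34 kPa.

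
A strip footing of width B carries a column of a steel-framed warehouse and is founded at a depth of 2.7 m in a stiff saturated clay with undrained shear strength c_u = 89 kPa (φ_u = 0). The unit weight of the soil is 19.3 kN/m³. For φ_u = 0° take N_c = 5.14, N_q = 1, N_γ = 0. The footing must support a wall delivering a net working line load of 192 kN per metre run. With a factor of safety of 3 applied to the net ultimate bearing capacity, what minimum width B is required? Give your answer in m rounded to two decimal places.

B = 1.26 m

Effective surcharge at the founding depth q = γ·D_f = 19.3 × 2.7 = 52.11 kPa.
q_ult = c·N_c + q·N_q
     = 89 × 5.14 + 52.11 × 1
     = 457.46 + 52.11 = 509.57 kPa.
For φ = 0 the ½γBN_γ term vanishes, so q_ult is independent of B. q_net = 509.57 − 52.11 = 457.46 kPa; q_all(net) = 457.46/3 = 152.49 kPa.
Required width B = w / q_all(net) = 192 / 152.49 = 1.259 m.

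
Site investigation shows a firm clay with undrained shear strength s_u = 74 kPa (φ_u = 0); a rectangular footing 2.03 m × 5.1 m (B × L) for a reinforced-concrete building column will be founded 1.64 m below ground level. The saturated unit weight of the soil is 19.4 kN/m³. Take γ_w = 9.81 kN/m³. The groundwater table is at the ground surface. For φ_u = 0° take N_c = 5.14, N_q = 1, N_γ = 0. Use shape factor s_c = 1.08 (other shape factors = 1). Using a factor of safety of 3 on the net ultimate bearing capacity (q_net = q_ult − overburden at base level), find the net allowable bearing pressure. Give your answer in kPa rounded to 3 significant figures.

With the water table at the surface the whole profile is submerged: γ' = 19.4 − 9.81 = 9.59 kN/m³, so q = γ'·D_f = 15.728 kPa.
q_ult = c·N_c·s_c + q·N_q
     = 74 × 5.14 × 1.08 + 15.728 × 1
     = 410.79 + 15.728 = 426.52 kPa.
q_net = 426.52 − 15.728 = 410.79 kPa.
q_all(net) = 410.79 / 3 = 136.93 kPa.

q_all(net) ≈ 137 kPa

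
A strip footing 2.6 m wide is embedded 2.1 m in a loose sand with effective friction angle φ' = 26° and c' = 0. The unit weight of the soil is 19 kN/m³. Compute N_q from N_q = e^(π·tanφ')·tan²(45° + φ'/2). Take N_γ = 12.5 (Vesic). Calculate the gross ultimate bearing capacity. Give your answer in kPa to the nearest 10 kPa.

tan26° = 0.4877, so N_q = e^(π×0.4877)·tan²(58°) = 4.629 × 2.561 = 11.85.
q = γ·D_f = 19 × 2.1 = 39.9 kPa.
q·N_q = 39.9 × 11.854 = 472.98 kPa
0.5·γ·B·N_γ = 0.5 × 19 × 2.6 × 12.5 = 308.75 kPa
q_ult = 472.98 + 308.75 = 781.73 kPa.

q_ult ≈ 780 kPa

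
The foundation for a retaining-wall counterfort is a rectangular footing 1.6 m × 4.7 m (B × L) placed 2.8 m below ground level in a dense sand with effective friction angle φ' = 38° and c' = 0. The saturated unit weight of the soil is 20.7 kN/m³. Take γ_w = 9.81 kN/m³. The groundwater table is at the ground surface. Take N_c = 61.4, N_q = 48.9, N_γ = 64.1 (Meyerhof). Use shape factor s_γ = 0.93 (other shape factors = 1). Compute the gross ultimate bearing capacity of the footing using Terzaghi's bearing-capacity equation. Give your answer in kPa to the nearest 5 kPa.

Water table at ground surface, so effective unit weight γ' = 20.7 − 9.81 = 10.89 kN/m³ is used throughout; overburden q = 10.89 × 2.8 = 30.492 kPa; the same γ' applies in the ½γBN_γ term.
Surcharge term q·N_q = 30.492 × 48.9 = 1491.1 kPa; self-weight term 0.5·γ·B·N_γ·s_γ = 0.5 × 10.89 × 1.6 × 64.1 × 0.93 = 519.35 kPa.
q_ult = 1491.1 + 519.35 = 2010.4 kPa.

q_ult ≈ 2010 kPa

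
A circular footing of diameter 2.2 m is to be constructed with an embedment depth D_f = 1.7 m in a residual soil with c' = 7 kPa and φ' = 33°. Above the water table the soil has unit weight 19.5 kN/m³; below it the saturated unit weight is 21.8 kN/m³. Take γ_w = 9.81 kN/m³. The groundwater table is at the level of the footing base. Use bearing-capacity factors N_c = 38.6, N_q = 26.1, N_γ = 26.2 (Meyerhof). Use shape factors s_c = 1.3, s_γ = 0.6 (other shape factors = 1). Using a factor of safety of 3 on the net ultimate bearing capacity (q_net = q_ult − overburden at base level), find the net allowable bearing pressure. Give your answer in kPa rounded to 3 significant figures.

q = γ·D_f = 19.5 × 1.7 = 33.15 kPa.
For the ½γBN_γ term take γ' = 21.8 − 9.81 = 11.99 kN/m³ (soil below base is submerged).
c·N_c·s_c = 7 × 38.6 × 1.3 = 351.26 kPa
q·N_q = 33.15 × 26.1 = 865.22 kPa
0.5·γ·B·N_γ·s_γ = 0.5 × 11.99 × 2.2 × 26.2 × 0.6 = 207.33 kPa
q_ult = 351.26 + 865.22 + 207.33 = 1423.8 kPa.
q_net = 1423.8 − 33.15 = 1390.7 kPa.
q_all(net) = 1390.7 / 3 = 463.55 kPa.

q_all(net) ≈ 464 kPa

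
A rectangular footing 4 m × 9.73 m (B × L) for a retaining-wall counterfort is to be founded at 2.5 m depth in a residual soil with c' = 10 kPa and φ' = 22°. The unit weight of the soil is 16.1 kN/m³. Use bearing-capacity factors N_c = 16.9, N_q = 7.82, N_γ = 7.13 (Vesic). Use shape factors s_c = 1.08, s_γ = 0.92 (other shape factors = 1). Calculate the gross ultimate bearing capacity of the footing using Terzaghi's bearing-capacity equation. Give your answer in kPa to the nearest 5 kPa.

Effective surcharge at the founding depth q = γ·D_f = 16.1 × 2.5 = 40.25 kPa.
q_ult = c·N_c·s_c + q·N_q + 0.5·γ·B·N_γ·s_γ
     = 10 × 16.9 × 1.08 + 40.25 × 7.82 + 0.5 × 16.1 × 4 × 7.13 × 0.92
     = 182.52 + 314.75 + 211.22 = 708.49 kPa.

q_ult ≈ 710 kPa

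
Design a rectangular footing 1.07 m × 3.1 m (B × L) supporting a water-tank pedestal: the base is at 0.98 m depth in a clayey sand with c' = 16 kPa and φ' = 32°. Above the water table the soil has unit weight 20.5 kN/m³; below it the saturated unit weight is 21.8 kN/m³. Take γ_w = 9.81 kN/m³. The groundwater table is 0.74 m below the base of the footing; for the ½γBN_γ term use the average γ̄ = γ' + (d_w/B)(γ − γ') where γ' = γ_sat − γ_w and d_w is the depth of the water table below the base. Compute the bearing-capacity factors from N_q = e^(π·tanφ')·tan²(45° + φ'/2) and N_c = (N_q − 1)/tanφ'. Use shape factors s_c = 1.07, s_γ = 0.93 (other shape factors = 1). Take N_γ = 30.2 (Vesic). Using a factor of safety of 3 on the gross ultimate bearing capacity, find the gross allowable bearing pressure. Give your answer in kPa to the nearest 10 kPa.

q_all ≈ 450 kPa

N_q = e^(π·tan32°)·tan²(61°) = 23.18; N_c = (N_q − 1)/tanφ' = 35.49.
q = γ·D_f = 20.5 × 0.98 = 20.09 kPa.
γ' = 11.99 kN/m³; averaging over the depth B below the base, γ̄ = γ' + (d_w/B)(γ − γ') = 17.875 kN/m³.
c·N_c·s_c = 16 × 35.49 × 1.07 = 607.59 kPa
q·N_q = 20.09 × 23.177 = 465.62 kPa
0.5·γ·B·N_γ·s_γ = 0.5 × 17.875 × 1.07 × 30.2 × 0.93 = 268.6 kPa
q_ult = 607.59 + 465.62 + 268.6 = 1341.8 kPa.
q_all = 1341.8 / 3 = 447.27 kPa.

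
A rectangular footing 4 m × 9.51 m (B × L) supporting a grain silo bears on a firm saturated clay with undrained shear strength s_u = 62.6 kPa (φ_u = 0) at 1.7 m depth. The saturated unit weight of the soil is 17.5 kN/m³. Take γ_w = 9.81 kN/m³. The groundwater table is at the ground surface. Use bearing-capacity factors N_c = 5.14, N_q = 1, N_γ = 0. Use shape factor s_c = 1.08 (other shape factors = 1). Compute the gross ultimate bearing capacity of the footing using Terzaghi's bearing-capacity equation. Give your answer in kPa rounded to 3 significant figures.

Water table at ground surface, so effective unit weight γ' = 17.5 − 9.81 = 7.69 kN/m³ is used throughout; overburden q = 7.69 × 1.7 = 13.073 kPa.
Cohesion term c·N_c·s_c = 62.6 × 5.14 × 1.08 = 347.51 kPa; surcharge term q·N_q = 13.073 × 1 = 13.073 kPa.
q_ult = 347.51 + 13.073 = 360.58 kPa.

q_ult ≈ 361 kPa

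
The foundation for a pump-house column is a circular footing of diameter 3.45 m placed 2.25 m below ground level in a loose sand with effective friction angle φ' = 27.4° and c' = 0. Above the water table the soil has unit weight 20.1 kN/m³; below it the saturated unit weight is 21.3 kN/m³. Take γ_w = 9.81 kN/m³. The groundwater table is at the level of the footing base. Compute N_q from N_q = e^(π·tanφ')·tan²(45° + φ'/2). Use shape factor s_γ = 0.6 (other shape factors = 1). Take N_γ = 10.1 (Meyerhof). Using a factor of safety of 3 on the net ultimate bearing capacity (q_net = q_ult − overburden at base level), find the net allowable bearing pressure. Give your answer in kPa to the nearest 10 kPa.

q_all(net) ≈ 230 kPa

N_q = e^(π·tan27.4°)·tan²(58.7°) = 13.78.
q = γ·D_f = 20.1 × 2.25 = 45.225 kPa.
For the ½γBN_γ term take γ' = 21.3 − 9.81 = 11.49 kN/m³ (soil below base is submerged).
q·N_q = 45.225 × 13.785 = 623.42 kPa
0.5·γ·B·N_γ·s_γ = 0.5 × 11.49 × 3.45 × 10.1 × 0.6 = 120.11 kPa
q_ult = 623.42 + 120.11 = 743.53 kPa.
q_net = 743.53 − 45.225 = 698.31 kPa.
q_all(net) = 698.31 / 3 = 232.77 kPa.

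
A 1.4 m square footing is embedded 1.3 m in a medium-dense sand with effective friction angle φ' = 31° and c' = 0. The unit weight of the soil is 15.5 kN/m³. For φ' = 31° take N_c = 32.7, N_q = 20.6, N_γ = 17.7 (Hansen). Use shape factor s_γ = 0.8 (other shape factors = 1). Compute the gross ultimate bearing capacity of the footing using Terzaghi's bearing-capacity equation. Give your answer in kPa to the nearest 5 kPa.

q_ult ≈ 570 kPa

q = γ·D_f = 15.5 × 1.3 = 20.15 kPa.
q·N_q = 20.15 × 20.6 = 415.09 kPa
0.5·γ·B·N_γ·s_γ = 0.5 × 15.5 × 1.4 × 17.7 × 0.8 = 153.64 kPa
q_ult = 415.09 + 153.64 = 568.73 kPa.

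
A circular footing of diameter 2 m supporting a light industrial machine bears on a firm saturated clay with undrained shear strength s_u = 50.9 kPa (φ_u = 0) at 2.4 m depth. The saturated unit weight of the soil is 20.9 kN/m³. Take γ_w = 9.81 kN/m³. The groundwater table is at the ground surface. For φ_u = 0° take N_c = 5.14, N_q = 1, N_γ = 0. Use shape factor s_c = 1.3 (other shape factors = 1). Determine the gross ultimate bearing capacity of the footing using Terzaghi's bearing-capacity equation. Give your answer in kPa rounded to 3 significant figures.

q_ult ≈ 367 kPa

γ' = 20.9 − 9.81 = 11.09 kN/m³ (submerged throughout). q = 11.09 × 2.4 = 26.616 kPa.
c·N_c·s_c = 50.9 × 5.14 × 1.3 = 340.11 kPa
q·N_q = 26.616 × 1 = 26.616 kPa
q_ult = 340.11 + 26.616 = 366.73 kPa.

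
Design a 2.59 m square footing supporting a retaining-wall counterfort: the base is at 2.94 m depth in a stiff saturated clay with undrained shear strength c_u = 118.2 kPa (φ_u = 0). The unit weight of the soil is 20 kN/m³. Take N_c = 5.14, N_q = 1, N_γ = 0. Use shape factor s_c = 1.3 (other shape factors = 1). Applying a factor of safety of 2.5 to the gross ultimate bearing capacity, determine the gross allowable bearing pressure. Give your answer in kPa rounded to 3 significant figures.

Effective surcharge at the founding depth q = γ·D_f = 20 × 2.94 = 58.8 kPa.
q_ult = c·N_c·s_c + q·N_q
     = 118.2 × 5.14 × 1.3 + 58.8 × 1
     = 789.81 + 58.8 = 848.61 kPa.
q_all = q_ult / FS = 848.61 / 2.5 = 339.44 kPa.

q_all ≈ 339 kPa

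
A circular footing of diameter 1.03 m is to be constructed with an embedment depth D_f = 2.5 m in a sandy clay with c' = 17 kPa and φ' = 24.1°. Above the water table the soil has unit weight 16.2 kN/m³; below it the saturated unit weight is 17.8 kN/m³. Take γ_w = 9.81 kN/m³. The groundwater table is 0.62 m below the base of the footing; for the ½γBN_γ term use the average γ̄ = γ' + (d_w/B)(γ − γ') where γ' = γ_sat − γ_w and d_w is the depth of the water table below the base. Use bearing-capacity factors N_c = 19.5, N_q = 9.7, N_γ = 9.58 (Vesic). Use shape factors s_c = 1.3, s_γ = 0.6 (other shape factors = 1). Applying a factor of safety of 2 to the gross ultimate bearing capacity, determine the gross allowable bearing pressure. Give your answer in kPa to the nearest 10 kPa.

Effective surcharge at the founding depth q = γ·D_f = 16.2 × 2.5 = 40.5 kPa.
With d_w = 0.62 m < B, γ̄ = 7.99 + (0.62/1.03) × (16.2 − 7.99) = 12.932 kN/m³.
q_ult = c·N_c·s_c + q·N_q + 0.5·γ·B·N_γ·s_γ
     = 17 × 19.5 × 1.3 + 40.5 × 9.7 + 0.5 × 12.932 × 1.03 × 9.58 × 0.6
     = 430.95 + 392.85 + 38.281 = 862.08 kPa.
q_all = q_ult / FS = 862.08 / 2 = 431.04 kPa.

q_all ≈ 430 kPa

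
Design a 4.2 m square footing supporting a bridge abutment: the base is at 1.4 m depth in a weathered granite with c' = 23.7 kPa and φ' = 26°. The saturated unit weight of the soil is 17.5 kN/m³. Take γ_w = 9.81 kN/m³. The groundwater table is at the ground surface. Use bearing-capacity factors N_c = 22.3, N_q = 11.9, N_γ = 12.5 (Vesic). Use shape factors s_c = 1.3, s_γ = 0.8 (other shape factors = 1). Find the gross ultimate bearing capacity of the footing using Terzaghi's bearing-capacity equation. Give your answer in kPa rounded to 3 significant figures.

q_ult ≈ 977 kPa

With the water table at the surface the whole profile is submerged: γ' = 17.5 − 9.81 = 7.69 kN/m³, so q = γ'·D_f = 10.766 kPa; the same γ' applies in the ½γBN_γ term.
q_ult = c·N_c·s_c + q·N_q + 0.5·γ·B·N_γ·s_γ
     = 23.7 × 22.3 × 1.3 + 10.766 × 11.9 + 0.5 × 7.69 × 4.2 × 12.5 × 0.8
     = 687.06 + 128.12 + 161.49 = 976.67 kPa.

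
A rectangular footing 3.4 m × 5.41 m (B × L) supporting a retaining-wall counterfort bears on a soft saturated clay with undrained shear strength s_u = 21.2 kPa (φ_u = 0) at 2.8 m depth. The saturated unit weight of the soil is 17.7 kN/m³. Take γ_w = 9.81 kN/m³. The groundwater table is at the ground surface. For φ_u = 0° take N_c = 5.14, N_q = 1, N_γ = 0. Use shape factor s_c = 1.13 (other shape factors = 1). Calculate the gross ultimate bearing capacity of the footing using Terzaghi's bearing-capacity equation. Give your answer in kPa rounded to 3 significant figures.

q_ult ≈ 145 kPa

Water table at ground surface, so effective unit weight γ' = 17.7 − 9.81 = 7.89 kN/m³ is used throughout; overburden q = 7.89 × 2.8 = 22.092 kPa.
Cohesion term c·N_c·s_c = 21.2 × 5.14 × 1.13 = 123.13 kPa; surcharge term q·N_q = 22.092 × 1 = 22.092 kPa.
q_ult = 123.13 + 22.092 = 145.23 kPa.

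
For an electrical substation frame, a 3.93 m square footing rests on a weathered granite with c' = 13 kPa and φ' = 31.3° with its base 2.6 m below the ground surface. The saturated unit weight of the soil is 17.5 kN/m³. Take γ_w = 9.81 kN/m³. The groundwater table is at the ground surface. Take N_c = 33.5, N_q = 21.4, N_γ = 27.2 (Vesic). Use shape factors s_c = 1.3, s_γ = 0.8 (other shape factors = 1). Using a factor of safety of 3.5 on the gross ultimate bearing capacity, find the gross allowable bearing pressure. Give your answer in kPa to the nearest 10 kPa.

Water table at ground surface, so effective unit weight γ' = 17.5 − 9.81 = 7.69 kN/m³ is used throughout; overburden q = 7.69 × 2.6 = 19.994 kPa; the same γ' applies in the ½γBN_γ term.
Cohesion term c·N_c·s_c = 13 × 33.5 × 1.3 = 566.15 kPa; surcharge term q·N_q = 19.994 × 21.4 = 427.87 kPa; self-weight term 0.5·γ·B·N_γ·s_γ = 0.5 × 7.69 × 3.93 × 27.2 × 0.8 = 328.81 kPa.
q_ult = 566.15 + 427.87 + 328.81 = 1322.8 kPa.
q_all = 1322.8 / 3.5 = 377.95 kPa.

q_all ≈ 380 kPa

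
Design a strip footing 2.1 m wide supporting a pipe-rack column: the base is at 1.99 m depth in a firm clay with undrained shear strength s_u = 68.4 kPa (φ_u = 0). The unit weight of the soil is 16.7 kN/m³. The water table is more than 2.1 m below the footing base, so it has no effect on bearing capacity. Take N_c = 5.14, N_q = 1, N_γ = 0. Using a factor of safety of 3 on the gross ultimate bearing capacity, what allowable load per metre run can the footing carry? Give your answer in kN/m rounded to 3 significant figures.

q = γ·D_f = 16.7 × 1.99 = 33.233 kPa.
c·N_c = 68.4 × 5.14 = 351.58 kPa
q·N_q = 33.233 × 1 = 33.233 kPa
q_ult = 351.58 + 33.233 = 384.81 kPa.
Gross allowable pressure q_all = 384.81 / 3 = 128.27 kPa.
Allowable wall load = q_all × B = 128.27 × 2.1 = 269.37 kN per metre run.

≈ 269 kN/m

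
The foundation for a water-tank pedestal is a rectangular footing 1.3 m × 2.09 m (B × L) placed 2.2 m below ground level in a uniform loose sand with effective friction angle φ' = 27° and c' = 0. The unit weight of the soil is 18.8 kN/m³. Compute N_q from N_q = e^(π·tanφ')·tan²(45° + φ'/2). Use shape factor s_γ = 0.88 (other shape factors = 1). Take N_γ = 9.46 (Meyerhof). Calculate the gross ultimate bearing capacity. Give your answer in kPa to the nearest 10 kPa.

q_ult ≈ 650 kPa

tan27° = 0.5095, so N_q = e^(π×0.5095)·tan²(58.5°) = 4.957 × 2.663 = 13.2.
Effective surcharge at the founding depth q = γ·D_f = 18.8 × 2.2 = 41.36 kPa.
q_ult = q·N_q + 0.5·γ·B·N_γ·s_γ
     = 41.36 × 13.199 + 0.5 × 18.8 × 1.3 × 9.46 × 0.88
     = 545.92 + 101.73 = 647.65 kPa.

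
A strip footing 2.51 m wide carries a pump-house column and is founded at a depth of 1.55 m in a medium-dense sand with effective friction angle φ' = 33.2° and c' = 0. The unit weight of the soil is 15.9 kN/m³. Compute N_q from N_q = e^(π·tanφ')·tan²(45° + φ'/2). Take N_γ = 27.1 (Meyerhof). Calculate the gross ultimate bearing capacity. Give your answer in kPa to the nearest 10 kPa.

q_ult ≈ 1200 kPa

tan33.2° = 0.6544, so N_q = e^(π×0.6544)·tan²(61.6°) = 7.813 × 3.421 = 26.72.
Effective surcharge at the founding depth q = γ·D_f = 15.9 × 1.55 = 24.645 kPa.
q_ult = q·N_q + 0.5·γ·B·N_γ
     = 24.645 × 26.725 + 0.5 × 15.9 × 2.51 × 27.1
     = 658.63 + 540.77 = 1199.4 kPa.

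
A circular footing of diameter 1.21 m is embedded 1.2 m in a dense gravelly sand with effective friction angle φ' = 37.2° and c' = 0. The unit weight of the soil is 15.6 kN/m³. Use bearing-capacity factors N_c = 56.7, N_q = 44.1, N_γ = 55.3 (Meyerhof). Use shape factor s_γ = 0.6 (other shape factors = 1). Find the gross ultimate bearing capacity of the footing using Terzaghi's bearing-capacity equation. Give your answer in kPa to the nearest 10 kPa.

q = γ·D_f = 15.6 × 1.2 = 18.72 kPa.
q·N_q = 18.72 × 44.1 = 825.55 kPa
0.5·γ·B·N_γ·s_γ = 0.5 × 15.6 × 1.21 × 55.3 × 0.6 = 313.15 kPa
q_ult = 825.55 + 313.15 = 1138.7 kPa.

q_ult ≈ 1140 kPa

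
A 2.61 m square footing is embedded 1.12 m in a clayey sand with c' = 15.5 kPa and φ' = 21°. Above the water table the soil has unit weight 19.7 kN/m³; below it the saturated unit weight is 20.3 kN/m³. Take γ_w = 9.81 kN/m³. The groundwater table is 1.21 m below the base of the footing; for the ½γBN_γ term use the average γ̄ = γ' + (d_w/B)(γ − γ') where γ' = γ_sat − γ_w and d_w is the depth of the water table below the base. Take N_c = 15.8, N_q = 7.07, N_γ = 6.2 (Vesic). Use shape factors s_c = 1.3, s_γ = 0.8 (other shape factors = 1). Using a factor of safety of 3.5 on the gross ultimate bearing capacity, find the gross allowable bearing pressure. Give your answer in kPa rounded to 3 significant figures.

q = γ·D_f = 19.7 × 1.12 = 22.064 kPa.
γ' = 10.49 kN/m³; averaging over the depth B below the base, γ̄ = γ' + (d_w/B)(γ − γ') = 14.76 kN/m³.
c·N_c·s_c = 15.5 × 15.8 × 1.3 = 318.37 kPa
q·N_q = 22.064 × 7.07 = 155.99 kPa
0.5·γ·B·N_γ·s_γ = 0.5 × 14.76 × 2.61 × 6.2 × 0.8 = 95.537 kPa
q_ult = 318.37 + 155.99 + 95.537 = 569.9 kPa.
q_all = 569.9 / 3.5 = 162.83 kPa.

q_all ≈ 163 kPa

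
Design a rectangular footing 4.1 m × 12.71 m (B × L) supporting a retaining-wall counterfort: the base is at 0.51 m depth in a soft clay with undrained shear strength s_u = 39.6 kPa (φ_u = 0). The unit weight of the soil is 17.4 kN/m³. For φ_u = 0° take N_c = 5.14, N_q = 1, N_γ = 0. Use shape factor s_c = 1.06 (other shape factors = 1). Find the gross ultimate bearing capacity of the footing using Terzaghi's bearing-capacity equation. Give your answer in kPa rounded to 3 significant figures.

Overburden at base level: q = 17.4 × 0.51 = 8.874 kPa.
Cohesion term c·N_c·s_c = 39.6 × 5.14 × 1.06 = 215.76 kPa; surcharge term q·N_q = 8.874 × 1 = 8.874 kPa.
q_ult = 215.76 + 8.874 = 224.63 kPa.

q_ult ≈ 225 kPa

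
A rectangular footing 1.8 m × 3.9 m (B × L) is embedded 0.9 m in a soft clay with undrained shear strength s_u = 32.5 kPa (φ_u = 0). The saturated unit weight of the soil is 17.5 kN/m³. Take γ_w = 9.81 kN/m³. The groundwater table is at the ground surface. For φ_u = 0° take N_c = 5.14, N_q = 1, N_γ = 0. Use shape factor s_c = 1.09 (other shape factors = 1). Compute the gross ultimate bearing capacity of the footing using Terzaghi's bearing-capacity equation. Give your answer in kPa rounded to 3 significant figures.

Water table at ground surface, so effective unit weight γ' = 17.5 − 9.81 = 7.69 kN/m³ is used throughout; overburden q = 7.69 × 0.9 = 6.921 kPa.
Cohesion term c·N_c·s_c = 32.5 × 5.14 × 1.09 = 182.08 kPa; surcharge term q·N_q = 6.921 × 1 = 6.921 kPa.
q_ult = 182.08 + 6.921 = 189.01 kPa.

q_ult ≈ 189 kPa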